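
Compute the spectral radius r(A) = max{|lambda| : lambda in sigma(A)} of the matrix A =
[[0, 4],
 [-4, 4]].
r(A) = 4

The eigenvalues of A are the roots of its characteristic polynomial. With M = A (coefficients from the trace and determinant):
  p(λ) = det(λ I - M) = λ^2 - 4λ + 16.
For λ^2 - 4λ + 16 the discriminant is -48. It is negative, so the roots are the complex-conjugate pair λ = 2 ± (sqrt(48)/2) i ≈ 2 ± 3.4641i. For a conjugate pair the product of the roots equals the constant term, so |λ|^2 = 16 and |λ| = sqrt(16) = 4.
Thus the eigenvalues (to 4 decimals) are 2 ± 3.4641i (modulus 4). The spectral radius is the largest modulus: r(A) = 4. (Cross-check: r(A) ≤ ||A||_2 ≈ 6.4721; equality holds whenever A is normal, though it can also hold for some non-normal A.)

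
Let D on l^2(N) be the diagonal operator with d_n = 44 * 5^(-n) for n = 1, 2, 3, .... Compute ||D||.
||D|| = 44/5 (attained at n = 1)

For D diagonal, ||D|| = sup_n |d_n|. The sequence d_n = 44 * 5^(-n) is positive and strictly decreasing (ratio 5^(-1) < 1), so the supremum is d_1 = 44/5. Hence ||D|| = 44/5.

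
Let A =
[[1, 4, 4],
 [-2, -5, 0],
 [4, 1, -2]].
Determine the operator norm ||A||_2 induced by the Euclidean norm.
||A||_2 ≈ 7.4469 (= sqrt(largest eigenvalue of A^T A))

||A||_2 = sigma_max(A) = sqrt(lambda_max(A^T A)). Form the symmetric matrix M = A^T A =
[[21, 18, -4],
 [18, 42, 14],
 [-4, 14, 20]].
Its characteristic polynomial (trace, sum of principal 2x2 minors, determinant of M give the coefficients) is
  p(λ) = det(λ I - M) = λ^3 - 83λ^2 + 1606λ - 4356.
No integer candidate from the rational root theorem (±divisors of 4356) is a root, so the roots are irrational. The cubic discriminant is Δ = 1175839764 > 0, so there are three distinct real roots. p(3) = -258 and p(4) = 804 have opposite signs, so a root lies in (3, 4); Newton's method refines it to λ ≈ 3.2308. p(24) = 204 and p(25) = -456 have opposite signs, so a root lies in (24, 25); Newton's method refines it to λ ≈ 24.3122. p(55) = -726 and p(56) = 908 have opposite signs, so a root lies in (55, 56); Newton's method refines it to λ ≈ 55.457. Check (Vieta): the three roots sum to 83, matching tr M = 83.
So the eigenvalues of A^T A are ≈ 3.2308, 24.3122, 55.457 (all ≥ 0, as they must be for A^T A). The largest is λ_max ≈ 55.457, hence ||A||_2 = sqrt(λ_max) ≈ 7.4469.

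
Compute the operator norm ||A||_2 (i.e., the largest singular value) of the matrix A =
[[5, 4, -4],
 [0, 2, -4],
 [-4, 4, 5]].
||A||_2 ≈ 9.5066 (= sqrt(largest eigenvalue of A^T A))

||A||_2 = sigma_max(A) = sqrt(lambda_max(A^T A)). Form the symmetric matrix M = A^T A =
[[41, 4, -40],
 [4, 36, -4],
 [-40, -4, 57]].
Its characteristic polynomial (trace, sum of principal 2x2 minors, determinant of M give the coefficients) is
  p(λ) = det(λ I - M) = λ^3 - 134λ^2 + 4233λ - 26244.
No integer candidate from the rational root theorem (±divisors of 26244) is a root, so the roots are irrational. The cubic discriminant is Δ = 15120105984 > 0, so there are three distinct real roots. p(8) = -444 and p(9) = 1728 have opposite signs, so a root lies in (8, 9); Newton's method refines it to λ ≈ 8.1965. p(35) = 636 and p(36) = -864 have opposite signs, so a root lies in (35, 36); Newton's method refines it to λ ≈ 35.4285. p(90) = -1674 and p(91) = 2876 have opposite signs, so a root lies in (90, 91); Newton's method refines it to λ ≈ 90.375. Check (Vieta): the three roots sum to 134, matching tr M = 134.
So the eigenvalues of A^T A are ≈ 8.1965, 35.4285, 90.375 (all ≥ 0, as they must be for A^T A). The largest is λ_max ≈ 90.375, hence ||A||_2 = sqrt(λ_max) ≈ 9.5066.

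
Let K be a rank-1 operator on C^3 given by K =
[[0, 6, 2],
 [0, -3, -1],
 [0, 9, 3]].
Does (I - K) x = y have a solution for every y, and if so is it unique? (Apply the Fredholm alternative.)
(I - K) is invertible (det(I - K) = 1 ≠ 0), so for every y in C^3 the equation (I - K) x = y has a unique solution.

K has rank 1, so it is an outer product K = u v^T: every row of K is a multiple of one row vector. Reading off the entries, u = (2, -1, 3) and v = (0, 3, 1) (row i of K equals u_i·v^T). A rank-one matrix u v^T satisfies K u = u (v·u) and kills the (2)-dimensional subspace v^⊥, so its characteristic polynomial is lambda^2 (lambda - v·u) with v·u = tr K = 0. Hence the eigenvalues of I - K are 1 (multiplicity 2) and 1 - (0) = 1, so det(I - K) = 1. (Direct check: I - K =
[[1, -6, -2],
 [0, 4, 1],
 [0, -9, -2]]
has determinant 1.) The finite-dimensional Fredholm alternative says: either (I - K) is invertible, or ker(I - K) ≠ {0} and then range(I - K) = ker((I - K)^*)^⊥, with dim ker(I - K) = dim ker((I - K)^*). Since det(I - K) ≠ 0, 1 is not an eigenvalue of K and ker(I - K) = {0}, so we are in the first case: for every y there is a unique x = (I - K)^(-1) y. Explicitly, by the Sherman–Morrison formula, (I - u v^T)^(-1) = I + u v^T/(1 - v·u), i.e. (I - K)^(-1) = I + K.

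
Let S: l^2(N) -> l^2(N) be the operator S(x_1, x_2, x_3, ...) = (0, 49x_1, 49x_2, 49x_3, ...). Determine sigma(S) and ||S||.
sigma(S) = closed disk {z in C : |z| ≤ 49}; ||S|| = 49

Note S = 49·U where U is the unit right shift (U x)_k = x_{k-1} (with x_0 := 0); so ||S|| = 49||U|| and sigma(S) = 49·sigma(U). ||S x||^2 = sum_{k≥1} |49x_k|^2 = 2401||x||^2, so ||S|| = 49 and sigma(S) ⊂ {|z| ≤ 49}. For any |lambda| < 49, the equation (S - lambda I) x = 0 forces x_1 = 0, then 49x_k = lambda x_{k+1} ⇒ x = 0, so S has no eigenvalues. But (S - lambda I) is not surjective for |lambda| < 49: solving (S - lambda I) x = e_1 would require x_n proportional to (lambda/49)^(-n), which is not in l^2. So every |lambda| < 49 lies in the residual spectrum. The boundary |lambda| = 49 is in the approximate point spectrum (the spectrum is closed). Hence sigma(S) is the closed disk of radius 49.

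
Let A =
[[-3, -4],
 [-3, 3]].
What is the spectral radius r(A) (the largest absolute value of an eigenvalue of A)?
r(A) = sqrt(84)/2 ≈ 4.5826

The eigenvalues of A are the roots of its characteristic polynomial. With M = A (coefficients from the trace and determinant):
  p(λ) = det(λ I - M) = λ^2 - 21.
For λ^2 - 21 the discriminant is 84. It is nonnegative but not a perfect square, so the roots are real and irrational: λ = ± sqrt(84)/2 ≈ 4.5826, -4.5826.
Thus the eigenvalues (to 4 decimals) are 4.5826 (modulus 4.5826); -4.5826 (modulus 4.5826). The spectral radius is the largest modulus: r(A) = sqrt(84)/2 ≈ 4.5826. (Cross-check: r(A) ≤ ||A||_2 ≈ 5.1098; equality holds whenever A is normal, though it can also hold for some non-normal A.)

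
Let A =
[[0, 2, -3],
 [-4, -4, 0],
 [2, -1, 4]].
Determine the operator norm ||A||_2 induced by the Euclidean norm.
||A||_2 ≈ 5.9254 (= sqrt(largest eigenvalue of A^T A))

||A||_2 = sigma_max(A) = sqrt(lambda_max(A^T A)). Form the symmetric matrix M = A^T A =
[[20, 14, 8],
 [14, 21, -10],
 [8, -10, 25]].
Its characteristic polynomial (trace, sum of principal 2x2 minors, determinant of M give the coefficients) is
  p(λ) = det(λ I - M) = λ^3 - 66λ^2 + 1085λ - 16.
No integer candidate from the rational root theorem (±divisors of 16) is a root, so the roots are irrational. The cubic discriminant is Δ = 21052624 > 0, so there are three distinct real roots. p(0) = -16 and p(1) = 1004 have opposite signs, so a root lies in (0, 1); Newton's method refines it to λ ≈ 0.0148. p(30) = 134 and p(31) = -16 have opposite signs, so a root lies in (30, 31); Newton's method refines it to λ ≈ 30.8744. p(35) = -16 and p(36) = 164 have opposite signs, so a root lies in (35, 36); Newton's method refines it to λ ≈ 35.1109. Check (Vieta): the three roots sum to 66, matching tr M = 66.
So the eigenvalues of A^T A are ≈ 0.0148, 30.8744, 35.1109 (all ≥ 0, as they must be for A^T A). The largest is λ_max ≈ 35.1109, hence ||A||_2 = sqrt(λ_max) ≈ 5.9254.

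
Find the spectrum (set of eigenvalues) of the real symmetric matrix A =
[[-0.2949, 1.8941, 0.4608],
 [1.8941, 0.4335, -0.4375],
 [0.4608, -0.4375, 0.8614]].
sigma(A) ≈ {-2, 1, 2}

A is real symmetric, so its spectrum consists of real eigenvalues. Expanding the characteristic polynomial of the displayed matrix gives
  det(λ I - A) = p(λ) = λ^3 + (-1)λ^2 + (-4)λ + (4).
Solving p(λ) = 0 yields eigenvalues ≈ -2, 1, 2. (A is shown rounded to 4 decimals, so these recover the underlying integer eigenvalues to within that precision.)
Verification: the trace of A = 1 equals the sum of eigenvalues 1, and det(A) ≈ -3.9998 matches the eigenvalue product -4.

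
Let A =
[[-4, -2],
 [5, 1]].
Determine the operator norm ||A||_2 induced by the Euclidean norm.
||A||_2 = sqrt((46 + sqrt(1972))/2) ≈ 6.7234 (= sqrt(largest eigenvalue of A^T A))

||A||_2 = sigma_max(A) = sqrt(lambda_max(A^T A)). Form the symmetric matrix M = A^T A =
[[41, 13],
 [13, 5]].
Its characteristic polynomial (trace, determinant of M give the coefficients) is
  p(λ) = det(λ I - M) = λ^2 - 46λ + 36.
For λ^2 - 46λ + 36 the discriminant is 1972. It is nonnegative but not a perfect square, so the roots are real and irrational: λ = (46 ± sqrt(1972))/2 ≈ 45.2036, 0.7964.
So the eigenvalues of A^T A are ≈ 0.7964, 45.2036 (all ≥ 0, as they must be for A^T A). The largest is λ_max = (46 + sqrt(1972))/2 ≈ 45.2036, hence ||A||_2 = sqrt(λ_max) = sqrt((46 + sqrt(1972))/2) ≈ 6.7234.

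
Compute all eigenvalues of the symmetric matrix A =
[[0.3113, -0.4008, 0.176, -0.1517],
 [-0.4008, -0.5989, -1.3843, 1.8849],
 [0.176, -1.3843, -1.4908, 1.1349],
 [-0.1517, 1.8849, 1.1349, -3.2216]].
sigma(A) ≈ {-5, -1, 0, 1}

A is real symmetric, so its spectrum consists of real eigenvalues. Expanding the characteristic polynomial of the displayed matrix gives
  det(λ I - A) = p(λ) = λ^4 + (5)λ^3 + (-1)λ^2 + (-5)λ + (0).
Solving p(λ) = 0 yields eigenvalues ≈ -5, -1, 0, 1. (A is shown rounded to 4 decimals, so these recover the underlying integer eigenvalues to within that precision.)
Verification: the trace of A = -5 equals the sum of eigenvalues -5, and det(A) ≈ -0.0002 matches the eigenvalue product 0.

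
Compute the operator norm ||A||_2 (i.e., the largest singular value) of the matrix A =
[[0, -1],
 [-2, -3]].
||A||_2 = sqrt((14 + sqrt(180))/2) ≈ 3.7025 (= sqrt(largest eigenvalue of A^T A))

||A||_2 = sigma_max(A) = sqrt(lambda_max(A^T A)). Form the symmetric matrix M = A^T A =
[[4, 6],
 [6, 10]].
Its characteristic polynomial (trace, determinant of M give the coefficients) is
  p(λ) = det(λ I - M) = λ^2 - 14λ + 4.
For λ^2 - 14λ + 4 the discriminant is 180. It is nonnegative but not a perfect square, so the roots are real and irrational: λ = (14 ± sqrt(180))/2 ≈ 13.7082, 0.2918.
So the eigenvalues of A^T A are ≈ 0.2918, 13.7082 (all ≥ 0, as they must be for A^T A). The largest is λ_max = (14 + sqrt(180))/2 ≈ 13.7082, hence ||A||_2 = sqrt(λ_max) = sqrt((14 + sqrt(180))/2) ≈ 3.7025.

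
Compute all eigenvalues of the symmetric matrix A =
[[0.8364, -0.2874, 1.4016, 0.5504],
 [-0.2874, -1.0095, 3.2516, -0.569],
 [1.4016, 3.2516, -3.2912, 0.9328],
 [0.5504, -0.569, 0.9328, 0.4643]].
sigma(A) ≈ {-6, 0, 1, 2}

A is real symmetric, so its spectrum consists of real eigenvalues. Expanding the characteristic polynomial of the displayed matrix gives
  det(λ I - A) = p(λ) = λ^4 + (3)λ^3 + (-16)λ^2 + (12)λ + (0).
Solving p(λ) = 0 yields eigenvalues ≈ -6, 0, 1, 2. (A is shown rounded to 4 decimals, so these recover the underlying integer eigenvalues to within that precision.)
Verification: the trace of A = -3 equals the sum of eigenvalues -3, and det(A) ≈ -0.0004 matches the eigenvalue product 0.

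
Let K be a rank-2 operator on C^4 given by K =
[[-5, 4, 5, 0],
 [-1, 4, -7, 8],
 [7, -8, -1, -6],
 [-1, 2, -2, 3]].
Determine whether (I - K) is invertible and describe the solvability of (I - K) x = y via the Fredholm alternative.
(I - K) is invertible (det(I - K) = -140 ≠ 0), so for every y in C^4 the equation (I - K) x = y has a unique solution.

K has rank 2 and factors as K = U V^T = u1 v1^T + u2 v2^T with u1 = (-1, 3, -1, 1), v1 = (-1, 2, -2, 3), u2 = (-3, 1, 3, 0), v2 = (2, -2, -1, -1) (multiplying out reproduces the displayed K). The nonzero eigenvalues of U V^T coincide with those of the 2 x 2 matrix G = V^T U = [[v1·u1, v1·u2], [v2·u1, v2·u2]] = [[12, -1], [-8, -11]], and by the Sylvester determinant identity det(I_4 - U V^T) = det(I_2 - V^T U) = det([[-11, 1], [8, 12]]) = (-11)(12) - (1)(8) = -140. (Direct check: I - K =
[[6, -4, -5, 0],
 [1, -3, 7, -8],
 [-7, 8, 2, 6],
 [1, -2, 2, -2]]
has determinant -140.) The finite-dimensional Fredholm alternative says: either (I - K) is invertible, or ker(I - K) ≠ {0} and then range(I - K) = ker((I - K)^*)^⊥, with dim ker(I - K) = dim ker((I - K)^*). Since det(I - K) ≠ 0, 1 is not an eigenvalue of K and ker(I - K) = {0}, so we are in the first case: for every y there is a unique x = (I - K)^(-1) y. (Explicitly, by the Woodbury identity, (I - U V^T)^(-1) = I + U (I_2 - G)^(-1) V^T.)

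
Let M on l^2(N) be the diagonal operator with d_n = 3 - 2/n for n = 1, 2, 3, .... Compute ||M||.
||M|| = 3

For a diagonal operator on l^2 with entries d_n, ||M|| = sup_n |d_n|. Here d_1 = 1, d_2 = 2, ..., and d_n = 3 - 2/n increases monotonically toward 3. All terms lie in [1, 3), so |d_n| = d_n and the supremum is the limit 3, which is not attained by any individual d_n. Hence ||M|| = 3.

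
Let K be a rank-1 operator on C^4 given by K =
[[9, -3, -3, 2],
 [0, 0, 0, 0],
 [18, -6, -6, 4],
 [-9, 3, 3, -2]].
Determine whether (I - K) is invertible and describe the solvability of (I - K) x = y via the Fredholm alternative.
(I - K) is singular (det(I - K) = 0, i.e. 1 ∈ sigma(K)). (I - K) x = y is solvable iff y ⊥ ker((I - K)^*) = span{(9, -3, -3, 2)}, i.e. iff 9y_1 - 3y_2 - 3y_3 + 2y_4 = 0. When solvable, the solutions are x = y + c·(1, 0, 2, -1), c arbitrary (ker(I - K) = span{(1, 0, 2, -1)}, dimension 1).

K has rank 1, so it is an outer product K = u v^T: every row of K is a multiple of one row vector. Reading off the entries, u = (1, 0, 2, -1) and v = (9, -3, -3, 2) (row i of K equals u_i·v^T). A rank-one matrix u v^T satisfies K u = u (v·u) and kills the (3)-dimensional subspace v^⊥, so its characteristic polynomial is lambda^3 (lambda - v·u) with v·u = tr K = 1. Hence the eigenvalues of I - K are 1 (multiplicity 3) and 1 - (1) = 0, so det(I - K) = 0. (Direct check: I - K =
[[-8, 3, 3, -2],
 [0, 1, 0, 0],
 [-18, 6, 7, -4],
 [9, -3, -3, 3]]
has determinant 0.) So 1 is an eigenvalue of K and (I - K) is not invertible. The finite-dimensional Fredholm alternative says: either (I - K) is invertible, or ker(I - K) ≠ {0} and then range(I - K) = ker((I - K)^*)^⊥, with dim ker(I - K) = dim ker((I - K)^*). We are in the second case, so we need both kernels. Kernel of I - K: (I - K) u = u - u (v·u) = u - u = 0, so ker(I - K) = span{u} = span{(1, 0, 2, -1)} (it is exactly 1-dimensional because rank(I - K) = 3). Kernel of the adjoint: K is real, so (I - K)^* = I - K^T = I - v u^T, and (I - v u^T) v = v - v (u·v) = 0; hence ker((I - K)^*) = span{v} = span{(9, -3, -3, 2)}. Therefore (I - K) x = y is solvable iff <y, v> = 0, i.e. iff 9y_1 - 3y_2 - 3y_3 + 2y_4 = 0. When this holds, K y = u (v·y) = 0, so (I - K) y = y and x = y is a particular solution; the full solution set is the line x = y + c·u = y + c·(1, 0, 2, -1), c ∈ C.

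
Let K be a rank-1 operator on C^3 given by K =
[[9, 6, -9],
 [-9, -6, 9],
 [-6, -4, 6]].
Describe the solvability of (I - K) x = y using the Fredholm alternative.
(I - K) is invertible (det(I - K) = -8 ≠ 0), so for every y in C^3 the equation (I - K) x = y has a unique solution.

K has rank 1, so it is an outer product K = u v^T: every row of K is a multiple of one row vector. Reading off the entries, u = (-3, 3, 2) and v = (-3, -2, 3) (row i of K equals u_i·v^T). A rank-one matrix u v^T satisfies K u = u (v·u) and kills the (2)-dimensional subspace v^⊥, so its characteristic polynomial is lambda^2 (lambda - v·u) with v·u = tr K = 9. Hence the eigenvalues of I - K are 1 (multiplicity 2) and 1 - (9) = -8, so det(I - K) = -8. (Direct check: I - K =
[[-8, -6, 9],
 [9, 7, -9],
 [6, 4, -5]]
has determinant -8.) The finite-dimensional Fredholm alternative says: either (I - K) is invertible, or ker(I - K) ≠ {0} and then range(I - K) = ker((I - K)^*)^⊥, with dim ker(I - K) = dim ker((I - K)^*). Since det(I - K) ≠ 0, 1 is not an eigenvalue of K and ker(I - K) = {0}, so we are in the first case: for every y there is a unique x = (I - K)^(-1) y. Explicitly, by the Sherman–Morrison formula, (I - u v^T)^(-1) = I + u v^T/(1 - v·u), i.e. (I - K)^(-1) = I + K/(-8).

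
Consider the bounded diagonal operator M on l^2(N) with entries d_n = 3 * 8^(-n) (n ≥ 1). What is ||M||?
||M|| = 3/8 (attained at n = 1)

For M diagonal, ||M|| = sup_n |d_n|. The sequence d_n = 3 * 8^(-n) is positive and strictly decreasing (ratio 8^(-1) < 1), so the supremum is d_1 = 3/8. Hence ||M|| = 3/8.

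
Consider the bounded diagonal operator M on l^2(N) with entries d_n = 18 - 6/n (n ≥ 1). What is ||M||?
||M|| = 18

For a diagonal operator on l^2 with entries d_n, ||M|| = sup_n |d_n|. Here d_1 = 12, d_2 = 15, ..., and d_n = 18 - 6/n increases monotonically toward 18. All terms lie in [12, 18), so |d_n| = d_n and the supremum is the limit 18, which is not attained by any individual d_n. Hence ||M|| = 18.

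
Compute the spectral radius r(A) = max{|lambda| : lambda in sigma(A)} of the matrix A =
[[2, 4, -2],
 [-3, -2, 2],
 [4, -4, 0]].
r(A) ≈ 4.9102

The eigenvalues of A are the roots of its characteristic polynomial. With M = A (coefficients from the trace, the sum of principal 2x2 minors, and det A):
  p(λ) = det(λ I - M) = λ^3 + 24λ - 8.
No integer candidate from the rational root theorem (±divisors of 8) is a root, so the roots are irrational. The cubic discriminant is Δ = -57024 < 0, so there is one real root and a complex-conjugate pair. p(0) = -8 and p(1) = 17 have opposite signs, so a root lies in (0, 1); Newton's method refines it to λ ≈ 0.3318. Dividing out (λ - (0.3318)) leaves approximately λ^2 + 0.3318λ + 24.1101. For λ^2 + 0.3318λ + 24.1101 the discriminant is -96.3303. It is negative, so the remaining roots are the complex-conjugate pair λ ≈ -0.1659 ± 4.9074i. Their product equals the constant term, so |λ|^2 ≈ 24.1101 and |λ| ≈ 4.9102.
Thus the eigenvalues (to 4 decimals) are 0.3318 (modulus 0.3318); -0.1659 ± 4.9074i (modulus 4.9102). The spectral radius is the largest modulus: r(A) ≈ 4.9102. (Cross-check: r(A) ≤ ||A||_2 ≈ 6.3813; equality holds whenever A is normal, though it can also hold for some non-normal A.)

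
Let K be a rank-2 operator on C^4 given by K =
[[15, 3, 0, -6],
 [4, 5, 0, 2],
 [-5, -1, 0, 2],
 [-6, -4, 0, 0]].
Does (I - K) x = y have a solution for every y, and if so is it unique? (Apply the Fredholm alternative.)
(I - K) is invertible (det(I - K) = 16 ≠ 0), so for every y in C^4 the equation (I - K) x = y has a unique solution.

K has rank 2 and factors as K = U V^T = u1 v1^T + u2 v2^T with u1 = (-3, -2, 1, 2), v1 = (-3, -2, 0, 0), u2 = (-3, 1, 1, 0), v2 = (-2, 1, 0, 2) (multiplying out reproduces the displayed K). The nonzero eigenvalues of U V^T coincide with those of the 2 x 2 matrix G = V^T U = [[v1·u1, v1·u2], [v2·u1, v2·u2]] = [[13, 7], [8, 7]], and by the Sylvester determinant identity det(I_4 - U V^T) = det(I_2 - V^T U) = det([[-12, -7], [-8, -6]]) = (-12)(-6) - (-7)(-8) = 16. (Direct check: I - K =
[[-14, -3, 0, 6],
 [-4, -4, 0, -2],
 [5, 1, 1, -2],
 [6, 4, 0, 1]]
has determinant 16.) The finite-dimensional Fredholm alternative says: either (I - K) is invertible, or ker(I - K) ≠ {0} and then range(I - K) = ker((I - K)^*)^⊥, with dim ker(I - K) = dim ker((I - K)^*). Since det(I - K) ≠ 0, 1 is not an eigenvalue of K and ker(I - K) = {0}, so we are in the first case: for every y there is a unique x = (I - K)^(-1) y. (Explicitly, by the Woodbury identity, (I - U V^T)^(-1) = I + U (I_2 - G)^(-1) V^T.)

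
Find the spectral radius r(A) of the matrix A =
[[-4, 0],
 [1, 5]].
r(A) = 5

The eigenvalues of A are the roots of its characteristic polynomial. With M = A (coefficients from the trace and determinant):
  p(λ) = det(λ I - M) = λ^2 - λ - 20.
For λ^2 - λ - 20 the discriminant is 81. It is a perfect square (9^2), so the roots are rational: λ = (1 ± 9)/2 = 5, -4.
Thus the eigenvalues (to 4 decimals) are 5 (modulus 5); -4 (modulus 4). The spectral radius is the largest modulus: r(A) = 5. (Cross-check: r(A) ≤ ||A||_2 ≈ 5.2348; equality holds whenever A is normal, though it can also hold for some non-normal A.)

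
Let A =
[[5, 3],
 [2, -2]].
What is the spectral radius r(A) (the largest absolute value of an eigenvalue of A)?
r(A) = (3 + sqrt(73))/2 ≈ 5.772

The eigenvalues of A are the roots of its characteristic polynomial. With M = A (coefficients from the trace and determinant):
  p(λ) = det(λ I - M) = λ^2 - 3λ - 16.
For λ^2 - 3λ - 16 the discriminant is 73. It is nonnegative but not a perfect square, so the roots are real and irrational: λ = (3 ± sqrt(73))/2 ≈ 5.772, -2.772.
Thus the eigenvalues (to 4 decimals) are 5.772 (modulus 5.772); -2.772 (modulus 2.772). The spectral radius is the largest modulus: r(A) = (3 + sqrt(73))/2 ≈ 5.772. (Cross-check: r(A) ≤ ||A||_2 ≈ 5.8823; equality holds whenever A is normal, though it can also hold for some non-normal A.)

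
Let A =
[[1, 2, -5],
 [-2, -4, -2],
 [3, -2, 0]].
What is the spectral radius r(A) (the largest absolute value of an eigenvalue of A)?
r(A) ≈ 4.8334

The eigenvalues of A are the roots of its characteristic polynomial. With M = A (coefficients from the trace, the sum of principal 2x2 minors, and det A):
  p(λ) = det(λ I - M) = λ^3 + 3λ^2 + 11λ + 96.
No integer candidate from the rational root theorem (±divisors of 96) is a root, so the roots are irrational. The cubic discriminant is Δ = -206411 < 0, so there is one real root and a complex-conjugate pair. p(-5) = -9 and p(-4) = 36 have opposite signs, so a root lies in (-5, -4); Newton's method refines it to λ ≈ -4.8334. Dividing out (λ - (-4.8334)) leaves approximately λ^2 - 1.8334λ + 19.8617. For λ^2 - 1.8334λ + 19.8617 the discriminant is -76.0854. It is negative, so the remaining roots are the complex-conjugate pair λ ≈ 0.9167 ± 4.3613i. Their product equals the constant term, so |λ|^2 ≈ 19.8617 and |λ| ≈ 4.4566.
Thus the eigenvalues (to 4 decimals) are -4.8334 (modulus 4.8334); 0.9167 ± 4.3613i (modulus 4.4566). The spectral radius is the largest modulus: r(A) ≈ 4.8334. (Cross-check: r(A) ≤ ||A||_2 ≈ 5.4828; equality holds whenever A is normal, though it can also hold for some non-normal A.)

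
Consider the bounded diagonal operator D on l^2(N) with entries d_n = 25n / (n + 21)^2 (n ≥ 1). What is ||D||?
||D|| = 25/84 (attained at n = 21)

For D diagonal, ||D|| = sup_n |d_n|. Treat f(x) = 25x / (x + 21)^2 for real x > 0. By the quotient rule, f'(x) = 25(21 - x)/(x + 21)^3, which is positive for x < 21 and negative for x > 21. So f has a unique maximum at x = 21, and since 21 is a positive integer, the supremum over n ≥ 1 is attained at n = 21: d_21 = 25·21/(21 + 21)^2 = 25·21/1764 = 25/84. Hence ||D|| = 25/84.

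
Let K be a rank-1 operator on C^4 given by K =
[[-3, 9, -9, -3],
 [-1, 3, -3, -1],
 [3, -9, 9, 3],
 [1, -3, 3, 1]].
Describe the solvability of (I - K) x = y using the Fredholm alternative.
(I - K) is invertible (det(I - K) = -9 ≠ 0), so for every y in C^4 the equation (I - K) x = y has a unique solution.

K has rank 1, so it is an outer product K = u v^T: every row of K is a multiple of one row vector. Reading off the entries, u = (3, 1, -3, -1) and v = (-1, 3, -3, -1) (row i of K equals u_i·v^T). A rank-one matrix u v^T satisfies K u = u (v·u) and kills the (3)-dimensional subspace v^⊥, so its characteristic polynomial is lambda^3 (lambda - v·u) with v·u = tr K = 10. Hence the eigenvalues of I - K are 1 (multiplicity 3) and 1 - (10) = -9, so det(I - K) = -9. (Direct check: I - K =
[[4, -9, 9, 3],
 [1, -2, 3, 1],
 [-3, 9, -8, -3],
 [-1, 3, -3, 0]]
has determinant -9.) The finite-dimensional Fredholm alternative says: either (I - K) is invertible, or ker(I - K) ≠ {0} and then range(I - K) = ker((I - K)^*)^⊥, with dim ker(I - K) = dim ker((I - K)^*). Since det(I - K) ≠ 0, 1 is not an eigenvalue of K and ker(I - K) = {0}, so we are in the first case: for every y there is a unique x = (I - K)^(-1) y. Explicitly, by the Sherman–Morrison formula, (I - u v^T)^(-1) = I + u v^T/(1 - v·u), i.e. (I - K)^(-1) = I + K/(-9).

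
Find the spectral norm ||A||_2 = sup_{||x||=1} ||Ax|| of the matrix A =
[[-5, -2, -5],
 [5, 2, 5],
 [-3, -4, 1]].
||A||_2 = sqrt((134 + sqrt(9316))/2) ≈ 10.7359 (= sqrt(largest eigenvalue of A^T A))

||A||_2 = sigma_max(A) = sqrt(lambda_max(A^T A)). Form the symmetric matrix M = A^T A =
[[59, 32, 47],
 [32, 24, 16],
 [47, 16, 51]].
Its characteristic polynomial (trace, sum of principal 2x2 minors, determinant of M give the coefficients) is
  p(λ) = det(λ I - M) = λ^3 - 134λ^2 + 2160λ.
The constant term is 0, so λ = 0 is a root. Dividing out λ leaves p(λ) = λ(λ^2 - 134λ + 2160). For λ^2 - 134λ + 2160 the discriminant is 9316. It is nonnegative but not a perfect square, so the roots are real and irrational: λ = (134 ± sqrt(9316))/2 ≈ 115.2597, 18.7403.
So the eigenvalues of A^T A are ≈ 0, 18.7403, 115.2597 (all ≥ 0, as they must be for A^T A). The largest is λ_max = (134 + sqrt(9316))/2 ≈ 115.2597, hence ||A||_2 = sqrt(λ_max) = sqrt((134 + sqrt(9316))/2) ≈ 10.7359.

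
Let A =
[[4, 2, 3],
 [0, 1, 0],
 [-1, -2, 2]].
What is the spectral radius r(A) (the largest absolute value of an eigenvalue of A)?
r(A) = sqrt(11) ≈ 3.3166

The eigenvalues of A are the roots of its characteristic polynomial. With M = A (coefficients from the trace, the sum of principal 2x2 minors, and det A):
  p(λ) = det(λ I - M) = λ^3 - 7λ^2 + 17λ - 11.
By the rational root theorem any rational root is an integer divisor of 11. Testing λ = 1: p(1) = 1 - 7 + 17 - 11 = 0, so λ = 1 is a root. Dividing out (λ - 1) leaves p(λ) = (λ - 1)(λ^2 - 6λ + 11). For λ^2 - 6λ + 11 the discriminant is -8. It is negative, so the roots are the complex-conjugate pair λ = 3 ± (sqrt(8)/2) i ≈ 3 ± 1.4142i. For a conjugate pair the product of the roots equals the constant term, so |λ|^2 = 11 and |λ| = sqrt(11) ≈ 3.3166.
Thus the eigenvalues (to 4 decimals) are 3 ± 1.4142i (modulus 3.3166); 1 (modulus 1). The spectral radius is the largest modulus: r(A) = sqrt(11) ≈ 3.3166. (Cross-check: r(A) ≤ ||A||_2 ≈ 5.4192; equality holds whenever A is normal, though it can also hold for some non-normal A.)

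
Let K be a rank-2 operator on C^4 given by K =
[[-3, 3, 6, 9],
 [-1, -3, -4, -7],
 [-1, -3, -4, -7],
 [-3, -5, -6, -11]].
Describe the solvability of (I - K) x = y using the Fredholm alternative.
(I - K) is invertible (det(I - K) = 112 ≠ 0), so for every y in C^4 the equation (I - K) x = y has a unique solution.

K has rank 2 and factors as K = U V^T = u1 v1^T + u2 v2^T with u1 = (-3, 2, 2, 3), v1 = (1, -1, -2, -3), u2 = (0, -1, -1, -2), v2 = (3, 1, 0, 1) (multiplying out reproduces the displayed K). The nonzero eigenvalues of U V^T coincide with those of the 2 x 2 matrix G = V^T U = [[v1·u1, v1·u2], [v2·u1, v2·u2]] = [[-18, 9], [-4, -3]], and by the Sylvester determinant identity det(I_4 - U V^T) = det(I_2 - V^T U) = det([[19, -9], [4, 4]]) = (19)(4) - (-9)(4) = 112. (Direct check: I - K =
[[4, -3, -6, -9],
 [1, 4, 4, 7],
 [1, 3, 5, 7],
 [3, 5, 6, 12]]
has determinant 112.) The finite-dimensional Fredholm alternative says: either (I - K) is invertible, or ker(I - K) ≠ {0} and then range(I - K) = ker((I - K)^*)^⊥, with dim ker(I - K) = dim ker((I - K)^*). Since det(I - K) ≠ 0, 1 is not an eigenvalue of K and ker(I - K) = {0}, so we are in the first case: for every y there is a unique x = (I - K)^(-1) y. (Explicitly, by the Woodbury identity, (I - U V^T)^(-1) = I + U (I_2 - G)^(-1) V^T.)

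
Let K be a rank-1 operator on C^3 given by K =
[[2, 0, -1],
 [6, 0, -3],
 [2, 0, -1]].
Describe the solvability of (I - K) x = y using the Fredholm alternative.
(I - K) is singular (det(I - K) = 0, i.e. 1 ∈ sigma(K)). (I - K) x = y is solvable iff y ⊥ ker((I - K)^*) = span{(2, 0, -1)}, i.e. iff 2y_1 - y_3 = 0. When solvable, the solutions are x = y + c·(1, 3, 1), c arbitrary (ker(I - K) = span{(1, 3, 1)}, dimension 1).

K has rank 1, so it is an outer product K = u v^T: every row of K is a multiple of one row vector. Reading off the entries, u = (1, 3, 1) and v = (2, 0, -1) (row i of K equals u_i·v^T). A rank-one matrix u v^T satisfies K u = u (v·u) and kills the (2)-dimensional subspace v^⊥, so its characteristic polynomial is lambda^2 (lambda - v·u) with v·u = tr K = 1. Hence the eigenvalues of I - K are 1 (multiplicity 2) and 1 - (1) = 0, so det(I - K) = 0. (Direct check: I - K =
[[-1, 0, 1],
 [-6, 1, 3],
 [-2, 0, 2]]
has determinant 0.) So 1 is an eigenvalue of K and (I - K) is not invertible. The finite-dimensional Fredholm alternative says: either (I - K) is invertible, or ker(I - K) ≠ {0} and then range(I - K) = ker((I - K)^*)^⊥, with dim ker(I - K) = dim ker((I - K)^*). We are in the second case, so we need both kernels. Kernel of I - K: (I - K) u = u - u (v·u) = u - u = 0, so ker(I - K) = span{u} = span{(1, 3, 1)} (it is exactly 1-dimensional because rank(I - K) = 2). Kernel of the adjoint: K is real, so (I - K)^* = I - K^T = I - v u^T, and (I - v u^T) v = v - v (u·v) = 0; hence ker((I - K)^*) = span{v} = span{(2, 0, -1)}. Therefore (I - K) x = y is solvable iff <y, v> = 0, i.e. iff 2y_1 - y_3 = 0. When this holds, K y = u (v·y) = 0, so (I - K) y = y and x = y is a particular solution; the full solution set is the line x = y + c·u = y + c·(1, 3, 1), c ∈ C.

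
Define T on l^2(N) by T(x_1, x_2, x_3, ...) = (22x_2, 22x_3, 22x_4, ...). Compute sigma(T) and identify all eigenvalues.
sigma(T) = closed disk {z in C : |z| ≤ 22}; sigma_p(T) = open disk {z in C : |z| < 22}

Note T = 22·V where V is the unit left shift (V x)_k = x_{k+1}; so sigma(T) = 22·sigma(V) and ||T|| = 22||V||. ||T x||^2 = 484sum_{k≥2} |x_k|^2 ≤ 484||x||^2, with equality on {x : x_1 = 0}, so ||T|| = 22. For any lambda with |lambda| < 22, set r = lambda/22 (|r| < 1); the vector x = (1, r, r^2, ...) is in l^2 and satisfies T x = 22(r, r^2, ...) = lambda x, so lambda is an eigenvalue. On the boundary |lambda| = 22 the geometric series diverges, so no l^2 eigenvector exists, but these lambda lie in the approximate point spectrum. Hence sigma(T) is the closed disk of radius 22 and sigma_p(T) is the open disk.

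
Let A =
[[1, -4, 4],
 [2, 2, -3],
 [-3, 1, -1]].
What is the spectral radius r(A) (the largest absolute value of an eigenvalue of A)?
r(A) ≈ 4.814

The eigenvalues of A are the roots of its characteristic polynomial. With M = A (coefficients from the trace, the sum of principal 2x2 minors, and det A):
  p(λ) = det(λ I - M) = λ^3 - 2λ^2 + 22λ + 11.
No integer candidate from the rational root theorem (±divisors of 11) is a root, so the roots are irrational. The cubic discriminant is Δ = -52283 < 0, so there is one real root and a complex-conjugate pair. p(-1) = -14 and p(0) = 11 have opposite signs, so a root lies in (-1, 0); Newton's method refines it to λ ≈ -0.4747. Dividing out (λ - (-0.4747)) leaves approximately λ^2 - 2.4747λ + 23.1746. For λ^2 - 2.4747λ + 23.1746 the discriminant is -86.5745. It is negative, so the remaining roots are the complex-conjugate pair λ ≈ 1.2373 ± 4.6523i. Their product equals the constant term, so |λ|^2 ≈ 23.1746 and |λ| ≈ 4.814.
Thus the eigenvalues (to 4 decimals) are -0.4747 (modulus 0.4747); 1.2373 ± 4.6523i (modulus 4.814). The spectral radius is the largest modulus: r(A) ≈ 4.814. (Cross-check: r(A) ≤ ||A||_2 ≈ 6.8458; equality holds whenever A is normal, though it can also hold for some non-normal A.)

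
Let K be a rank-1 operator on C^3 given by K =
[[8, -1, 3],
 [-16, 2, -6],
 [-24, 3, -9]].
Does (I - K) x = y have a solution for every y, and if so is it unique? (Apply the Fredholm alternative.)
(I - K) is singular (det(I - K) = 0, i.e. 1 ∈ sigma(K)). (I - K) x = y is solvable iff y ⊥ ker((I - K)^*) = span{(8, -1, 3)}, i.e. iff 8y_1 - y_2 + 3y_3 = 0. When solvable, the solutions are x = y + c·(1, -2, -3), c arbitrary (ker(I - K) = span{(1, -2, -3)}, dimension 1).

K has rank 1, so it is an outer product K = u v^T: every row of K is a multiple of one row vector. Reading off the entries, u = (1, -2, -3) and v = (8, -1, 3) (row i of K equals u_i·v^T). A rank-one matrix u v^T satisfies K u = u (v·u) and kills the (2)-dimensional subspace v^⊥, so its characteristic polynomial is lambda^2 (lambda - v·u) with v·u = tr K = 1. Hence the eigenvalues of I - K are 1 (multiplicity 2) and 1 - (1) = 0, so det(I - K) = 0. (Direct check: I - K =
[[-7, 1, -3],
 [16, -1, 6],
 [24, -3, 10]]
has determinant 0.) So 1 is an eigenvalue of K and (I - K) is not invertible. The finite-dimensional Fredholm alternative says: either (I - K) is invertible, or ker(I - K) ≠ {0} and then range(I - K) = ker((I - K)^*)^⊥, with dim ker(I - K) = dim ker((I - K)^*). We are in the second case, so we need both kernels. Kernel of I - K: (I - K) u = u - u (v·u) = u - u = 0, so ker(I - K) = span{u} = span{(1, -2, -3)} (it is exactly 1-dimensional because rank(I - K) = 2). Kernel of the adjoint: K is real, so (I - K)^* = I - K^T = I - v u^T, and (I - v u^T) v = v - v (u·v) = 0; hence ker((I - K)^*) = span{v} = span{(8, -1, 3)}. Therefore (I - K) x = y is solvable iff <y, v> = 0, i.e. iff 8y_1 - y_2 + 3y_3 = 0. When this holds, K y = u (v·y) = 0, so (I - K) y = y and x = y is a particular solution; the full solution set is the line x = y + c·u = y + c·(1, -2, -3), c ∈ C.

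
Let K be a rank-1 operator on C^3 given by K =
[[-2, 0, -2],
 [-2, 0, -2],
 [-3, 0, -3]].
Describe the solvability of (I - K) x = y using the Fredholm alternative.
(I - K) is invertible (det(I - K) = 6 ≠ 0), so for every y in C^3 the equation (I - K) x = y has a unique solution.

K has rank 1, so it is an outer product K = u v^T: every row of K is a multiple of one row vector. Reading off the entries, u = (-2, -2, -3) and v = (1, 0, 1) (row i of K equals u_i·v^T). A rank-one matrix u v^T satisfies K u = u (v·u) and kills the (2)-dimensional subspace v^⊥, so its characteristic polynomial is lambda^2 (lambda - v·u) with v·u = tr K = -5. Hence the eigenvalues of I - K are 1 (multiplicity 2) and 1 - (-5) = 6, so det(I - K) = 6. (Direct check: I - K =
[[3, 0, 2],
 [2, 1, 2],
 [3, 0, 4]]
has determinant 6.) The finite-dimensional Fredholm alternative says: either (I - K) is invertible, or ker(I - K) ≠ {0} and then range(I - K) = ker((I - K)^*)^⊥, with dim ker(I - K) = dim ker((I - K)^*). Since det(I - K) ≠ 0, 1 is not an eigenvalue of K and ker(I - K) = {0}, so we are in the first case: for every y there is a unique x = (I - K)^(-1) y. Explicitly, by the Sherman–Morrison formula, (I - u v^T)^(-1) = I + u v^T/(1 - v·u), i.e. (I - K)^(-1) = I + K/(6).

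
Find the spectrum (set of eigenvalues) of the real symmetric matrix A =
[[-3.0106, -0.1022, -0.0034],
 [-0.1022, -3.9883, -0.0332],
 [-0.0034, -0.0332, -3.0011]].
sigma(A) ≈ {-4, -3} (-3 with multiplicity 2)

A is real symmetric, so its spectrum consists of real eigenvalues. Expanding the characteristic polynomial of the displayed matrix gives
  det(λ I - A) = p(λ) = λ^3 + (10)λ^2 + (33)λ + (36).
Solving p(λ) = 0 yields eigenvalues ≈ -4, -3, -3. (A is shown rounded to 4 decimals, so these recover the underlying integer eigenvalues to within that precision.)
Verification: the trace of A = -10 equals the sum of eigenvalues -10, and det(A) ≈ -36.0000 matches the eigenvalue product -36.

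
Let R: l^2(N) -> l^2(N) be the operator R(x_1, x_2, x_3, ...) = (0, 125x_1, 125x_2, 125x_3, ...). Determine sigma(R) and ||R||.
sigma(R) = closed disk {z in C : |z| ≤ 125}; ||R|| = 125

Note R = 125·U where U is the unit right shift (U x)_k = x_{k-1} (with x_0 := 0); so ||R|| = 125||U|| and sigma(R) = 125·sigma(U). ||R x||^2 = sum_{k≥1} |125x_k|^2 = 15625||x||^2, so ||R|| = 125 and sigma(R) ⊂ {|z| ≤ 125}. For any |lambda| < 125, the equation (R - lambda I) x = 0 forces x_1 = 0, then 125x_k = lambda x_{k+1} ⇒ x = 0, so R has no eigenvalues. But (R - lambda I) is not surjective for |lambda| < 125: solving (R - lambda I) x = e_1 would require x_n proportional to (lambda/125)^(-n), which is not in l^2. So every |lambda| < 125 lies in the residual spectrum. The boundary |lambda| = 125 is in the approximate point spectrum (the spectrum is closed). Hence sigma(R) is the closed disk of radius 125.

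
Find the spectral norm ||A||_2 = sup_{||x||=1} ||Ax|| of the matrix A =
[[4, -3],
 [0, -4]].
||A||_2 = sqrt((41 + sqrt(657))/2) ≈ 5.772 (= sqrt(largest eigenvalue of A^T A))

||A||_2 = sigma_max(A) = sqrt(lambda_max(A^T A)). Form the symmetric matrix M = A^T A =
[[16, -12],
 [-12, 25]].
Its characteristic polynomial (trace, determinant of M give the coefficients) is
  p(λ) = det(λ I - M) = λ^2 - 41λ + 256.
For λ^2 - 41λ + 256 the discriminant is 657. It is nonnegative but not a perfect square, so the roots are real and irrational: λ = (41 ± sqrt(657))/2 ≈ 33.316, 7.684.
So the eigenvalues of A^T A are ≈ 7.684, 33.316 (all ≥ 0, as they must be for A^T A). The largest is λ_max = (41 + sqrt(657))/2 ≈ 33.316, hence ||A||_2 = sqrt(λ_max) = sqrt((41 + sqrt(657))/2) ≈ 5.772.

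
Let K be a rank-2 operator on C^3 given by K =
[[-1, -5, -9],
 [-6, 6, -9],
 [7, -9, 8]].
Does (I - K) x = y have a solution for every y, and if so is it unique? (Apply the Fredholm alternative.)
(I - K) is invertible (det(I - K) = -26 ≠ 0), so for every y in C^3 the equation (I - K) x = y has a unique solution.

K has rank 2 and factors as K = U V^T = u1 v1^T + u2 v2^T with u1 = (-2, -3, 3), v1 = (2, -2, 3), u2 = (3, 0, 1), v2 = (1, -3, -1) (multiplying out reproduces the displayed K). The nonzero eigenvalues of U V^T coincide with those of the 2 x 2 matrix G = V^T U = [[v1·u1, v1·u2], [v2·u1, v2·u2]] = [[11, 9], [4, 2]], and by the Sylvester determinant identity det(I_3 - U V^T) = det(I_2 - V^T U) = det([[-10, -9], [-4, -1]]) = (-10)(-1) - (-9)(-4) = -26. (Direct check: I - K =
[[2, 5, 9],
 [6, -5, 9],
 [-7, 9, -7]]
has determinant -26.) The finite-dimensional Fredholm alternative says: either (I - K) is invertible, or ker(I - K) ≠ {0} and then range(I - K) = ker((I - K)^*)^⊥, with dim ker(I - K) = dim ker((I - K)^*). Since det(I - K) ≠ 0, 1 is not an eigenvalue of K and ker(I - K) = {0}, so we are in the first case: for every y there is a unique x = (I - K)^(-1) y. (Explicitly, by the Woodbury identity, (I - U V^T)^(-1) = I + U (I_2 - G)^(-1) V^T.)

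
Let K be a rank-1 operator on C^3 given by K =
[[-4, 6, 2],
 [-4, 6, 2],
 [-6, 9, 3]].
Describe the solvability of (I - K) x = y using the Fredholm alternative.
(I - K) is invertible (det(I - K) = -4 ≠ 0), so for every y in C^3 the equation (I - K) x = y has a unique solution.

K has rank 1, so it is an outer product K = u v^T: every row of K is a multiple of one row vector. Reading off the entries, u = (-2, -2, -3) and v = (2, -3, -1) (row i of K equals u_i·v^T). A rank-one matrix u v^T satisfies K u = u (v·u) and kills the (2)-dimensional subspace v^⊥, so its characteristic polynomial is lambda^2 (lambda - v·u) with v·u = tr K = 5. Hence the eigenvalues of I - K are 1 (multiplicity 2) and 1 - (5) = -4, so det(I - K) = -4. (Direct check: I - K =
[[5, -6, -2],
 [4, -5, -2],
 [6, -9, -2]]
has determinant -4.) The finite-dimensional Fredholm alternative says: either (I - K) is invertible, or ker(I - K) ≠ {0} and then range(I - K) = ker((I - K)^*)^⊥, with dim ker(I - K) = dim ker((I - K)^*). Since det(I - K) ≠ 0, 1 is not an eigenvalue of K and ker(I - K) = {0}, so we are in the first case: for every y there is a unique x = (I - K)^(-1) y. Explicitly, by the Sherman–Morrison formula, (I - u v^T)^(-1) = I + u v^T/(1 - v·u), i.e. (I - K)^(-1) = I + K/(-4).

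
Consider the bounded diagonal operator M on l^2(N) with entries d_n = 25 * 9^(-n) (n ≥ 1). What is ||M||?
||M|| = 25/9 (attained at n = 1)

For M diagonal, ||M|| = sup_n |d_n|. The sequence d_n = 25 * 9^(-n) is positive and strictly decreasing (ratio 9^(-1) < 1), so the supremum is d_1 = 25/9. Hence ||M|| = 25/9.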